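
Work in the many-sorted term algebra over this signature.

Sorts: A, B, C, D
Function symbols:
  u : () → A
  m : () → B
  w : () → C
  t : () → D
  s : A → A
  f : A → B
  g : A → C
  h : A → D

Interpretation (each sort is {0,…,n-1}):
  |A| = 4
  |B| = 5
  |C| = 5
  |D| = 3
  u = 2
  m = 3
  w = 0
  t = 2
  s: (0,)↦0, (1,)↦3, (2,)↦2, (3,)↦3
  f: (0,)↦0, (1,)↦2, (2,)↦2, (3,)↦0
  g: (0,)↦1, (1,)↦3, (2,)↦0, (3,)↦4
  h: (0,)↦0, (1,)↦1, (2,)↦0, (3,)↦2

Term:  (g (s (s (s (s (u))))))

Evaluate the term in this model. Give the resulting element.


  u = 2
  (s (u)) = s(2,) = 2
  (s (s (u))) = s(2,) = 2
  (s (s (s (u)))) = s(2,) = 2
  (s (s (s (s (u))))) = s(2,) = 2
  (g (s (s (s (s (u)))))) = g(2,) = 0

value = 0


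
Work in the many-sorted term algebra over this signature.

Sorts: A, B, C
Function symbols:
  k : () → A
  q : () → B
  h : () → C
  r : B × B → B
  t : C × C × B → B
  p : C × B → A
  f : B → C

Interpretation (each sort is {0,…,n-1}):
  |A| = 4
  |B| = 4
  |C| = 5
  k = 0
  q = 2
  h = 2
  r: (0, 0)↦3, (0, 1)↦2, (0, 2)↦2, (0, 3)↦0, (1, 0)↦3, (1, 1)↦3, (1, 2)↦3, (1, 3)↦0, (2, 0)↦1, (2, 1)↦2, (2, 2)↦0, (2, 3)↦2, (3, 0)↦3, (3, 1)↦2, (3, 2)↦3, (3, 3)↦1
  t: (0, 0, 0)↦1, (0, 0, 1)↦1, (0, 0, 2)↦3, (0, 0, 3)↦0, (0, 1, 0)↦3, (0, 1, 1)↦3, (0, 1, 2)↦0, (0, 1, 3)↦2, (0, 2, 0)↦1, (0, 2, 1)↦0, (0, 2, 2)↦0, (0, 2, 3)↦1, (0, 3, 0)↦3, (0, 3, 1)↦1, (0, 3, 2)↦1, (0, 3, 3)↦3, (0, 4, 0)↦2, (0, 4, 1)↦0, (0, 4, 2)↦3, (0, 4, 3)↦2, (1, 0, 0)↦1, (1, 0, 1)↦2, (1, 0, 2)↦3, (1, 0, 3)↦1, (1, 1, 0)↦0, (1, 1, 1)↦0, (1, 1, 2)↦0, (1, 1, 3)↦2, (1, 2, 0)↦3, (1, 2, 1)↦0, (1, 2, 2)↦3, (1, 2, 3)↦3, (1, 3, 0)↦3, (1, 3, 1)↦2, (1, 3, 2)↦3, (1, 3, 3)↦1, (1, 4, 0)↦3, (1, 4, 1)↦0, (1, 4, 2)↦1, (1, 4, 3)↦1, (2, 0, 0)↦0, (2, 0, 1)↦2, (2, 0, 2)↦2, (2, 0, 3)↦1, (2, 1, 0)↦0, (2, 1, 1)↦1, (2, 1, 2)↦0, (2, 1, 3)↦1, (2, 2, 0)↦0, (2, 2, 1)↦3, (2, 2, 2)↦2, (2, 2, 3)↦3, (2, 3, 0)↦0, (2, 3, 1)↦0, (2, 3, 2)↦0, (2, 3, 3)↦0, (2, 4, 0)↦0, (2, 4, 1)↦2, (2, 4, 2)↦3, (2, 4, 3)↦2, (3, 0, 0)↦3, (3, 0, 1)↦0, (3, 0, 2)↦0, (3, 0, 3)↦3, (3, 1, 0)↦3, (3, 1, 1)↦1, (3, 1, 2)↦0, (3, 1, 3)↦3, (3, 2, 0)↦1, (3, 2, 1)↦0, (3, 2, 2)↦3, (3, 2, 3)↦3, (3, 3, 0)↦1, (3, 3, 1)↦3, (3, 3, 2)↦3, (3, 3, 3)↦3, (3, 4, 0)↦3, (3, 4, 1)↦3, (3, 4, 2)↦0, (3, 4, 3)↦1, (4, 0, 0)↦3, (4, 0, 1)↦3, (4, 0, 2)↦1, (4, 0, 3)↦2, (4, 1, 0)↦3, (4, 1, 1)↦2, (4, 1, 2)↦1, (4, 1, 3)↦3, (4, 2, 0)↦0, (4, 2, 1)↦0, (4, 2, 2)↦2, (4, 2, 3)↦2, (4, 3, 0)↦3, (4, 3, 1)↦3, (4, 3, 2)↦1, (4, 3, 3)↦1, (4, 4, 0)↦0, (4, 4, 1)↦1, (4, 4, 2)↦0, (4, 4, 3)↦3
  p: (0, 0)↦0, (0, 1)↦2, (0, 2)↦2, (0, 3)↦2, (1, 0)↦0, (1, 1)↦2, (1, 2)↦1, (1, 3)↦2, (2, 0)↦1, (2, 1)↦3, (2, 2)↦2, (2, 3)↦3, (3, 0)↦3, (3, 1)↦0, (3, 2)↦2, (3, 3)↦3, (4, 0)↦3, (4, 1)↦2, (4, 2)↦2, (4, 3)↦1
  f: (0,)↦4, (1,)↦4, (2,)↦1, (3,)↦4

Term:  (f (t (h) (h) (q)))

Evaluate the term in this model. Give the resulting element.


value = 1

  h = 2
  h = 2
  q = 2
  (t (h) (h) (q)) = t(2, 2, 2) = 2
  (f (t (h) (h) (q))) = f(2,) = 1


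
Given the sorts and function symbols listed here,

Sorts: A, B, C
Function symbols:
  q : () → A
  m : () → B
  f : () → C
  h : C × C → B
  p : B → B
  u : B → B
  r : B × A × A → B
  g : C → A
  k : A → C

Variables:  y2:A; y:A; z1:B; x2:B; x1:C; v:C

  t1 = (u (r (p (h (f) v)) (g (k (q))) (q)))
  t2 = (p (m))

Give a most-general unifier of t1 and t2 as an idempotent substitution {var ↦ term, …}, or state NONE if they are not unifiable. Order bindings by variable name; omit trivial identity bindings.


NONE (not unifiable)

head clash or occurs-check failure — not unifiable


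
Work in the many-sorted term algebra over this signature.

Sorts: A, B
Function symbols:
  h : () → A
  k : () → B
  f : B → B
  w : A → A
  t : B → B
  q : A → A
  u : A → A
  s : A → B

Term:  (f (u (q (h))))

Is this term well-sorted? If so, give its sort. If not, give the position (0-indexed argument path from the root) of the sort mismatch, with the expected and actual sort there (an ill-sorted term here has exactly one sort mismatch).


      (h) : A
    (q (h)) : A
  (u (q (h))) : A
(f (u (q (h)))) : ✗ arg 0 at [0] has sort A, expected B

ill-sorted at position [0]: expected B, got A


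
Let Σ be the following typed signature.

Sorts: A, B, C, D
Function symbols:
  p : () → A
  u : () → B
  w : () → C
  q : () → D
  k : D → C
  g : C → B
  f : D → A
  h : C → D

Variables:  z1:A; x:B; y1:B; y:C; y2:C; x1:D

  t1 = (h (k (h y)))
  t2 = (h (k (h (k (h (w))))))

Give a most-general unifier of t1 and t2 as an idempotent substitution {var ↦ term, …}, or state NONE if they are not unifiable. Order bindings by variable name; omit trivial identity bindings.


{y ↦ (k (h (w)))}


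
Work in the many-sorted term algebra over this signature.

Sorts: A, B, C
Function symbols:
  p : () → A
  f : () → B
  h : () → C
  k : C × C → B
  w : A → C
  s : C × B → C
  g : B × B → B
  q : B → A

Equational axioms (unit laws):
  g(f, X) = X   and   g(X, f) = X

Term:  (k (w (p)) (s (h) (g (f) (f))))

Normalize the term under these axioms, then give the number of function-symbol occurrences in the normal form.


1. (k (w (p)) (s (h) (g (f) (f))))  →  (k (w (p)) (s (h) (f)))
normal form: (k (w (p)) (s (h) (f)))

size = 6


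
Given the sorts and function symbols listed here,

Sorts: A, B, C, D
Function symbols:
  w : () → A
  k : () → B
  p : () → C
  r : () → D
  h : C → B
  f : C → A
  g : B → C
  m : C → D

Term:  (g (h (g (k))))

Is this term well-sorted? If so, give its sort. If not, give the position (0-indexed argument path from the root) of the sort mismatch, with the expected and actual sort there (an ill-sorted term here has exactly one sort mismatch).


      (k) : B
    (g (k)) : C
  (h (g (k))) : B
(g (h (g (k)))) : C

well-sorted; sort = C


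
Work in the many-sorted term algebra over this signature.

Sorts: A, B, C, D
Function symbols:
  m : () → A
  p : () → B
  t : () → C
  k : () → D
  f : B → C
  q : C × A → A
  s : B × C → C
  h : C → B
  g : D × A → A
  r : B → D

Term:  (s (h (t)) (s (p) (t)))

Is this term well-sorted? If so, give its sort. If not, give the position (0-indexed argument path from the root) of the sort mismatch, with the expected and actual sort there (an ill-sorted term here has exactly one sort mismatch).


    (t) : C
  (h (t)) : B
    (p) : B
    (t) : C
  (s (p) (t)) : C
(s (h (t)) (s (p) (t))) : C

well-sorted; sort = C


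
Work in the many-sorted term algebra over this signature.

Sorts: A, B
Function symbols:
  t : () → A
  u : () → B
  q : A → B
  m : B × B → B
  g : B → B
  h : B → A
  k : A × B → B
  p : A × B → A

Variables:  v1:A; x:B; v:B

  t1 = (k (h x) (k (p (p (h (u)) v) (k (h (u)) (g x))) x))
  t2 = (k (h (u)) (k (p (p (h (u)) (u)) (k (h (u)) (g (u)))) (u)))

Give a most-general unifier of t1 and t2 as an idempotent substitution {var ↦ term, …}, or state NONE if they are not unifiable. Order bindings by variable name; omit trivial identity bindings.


{v ↦ (u), x ↦ (u)}


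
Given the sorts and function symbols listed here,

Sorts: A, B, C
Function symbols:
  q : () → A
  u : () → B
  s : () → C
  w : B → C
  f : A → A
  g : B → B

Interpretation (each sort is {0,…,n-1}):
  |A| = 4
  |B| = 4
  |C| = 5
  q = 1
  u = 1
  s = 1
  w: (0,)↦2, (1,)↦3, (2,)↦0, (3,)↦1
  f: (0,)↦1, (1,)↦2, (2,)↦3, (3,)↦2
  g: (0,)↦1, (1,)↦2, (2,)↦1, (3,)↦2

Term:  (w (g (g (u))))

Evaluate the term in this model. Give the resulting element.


  u = 1
  (g (u)) = g(1,) = 2
  (g (g (u))) = g(2,) = 1
  (w (g (g (u)))) = w(1,) = 3

value = 3


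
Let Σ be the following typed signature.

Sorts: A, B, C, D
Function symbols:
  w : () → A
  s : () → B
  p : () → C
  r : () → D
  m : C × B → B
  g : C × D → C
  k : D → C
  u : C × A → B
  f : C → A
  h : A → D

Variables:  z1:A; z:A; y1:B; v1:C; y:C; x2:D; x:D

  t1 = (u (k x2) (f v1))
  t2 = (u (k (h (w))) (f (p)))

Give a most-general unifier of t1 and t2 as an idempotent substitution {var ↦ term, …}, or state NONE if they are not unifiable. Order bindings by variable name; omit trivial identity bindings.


{v1 ↦ (p), x2 ↦ (h (w))}


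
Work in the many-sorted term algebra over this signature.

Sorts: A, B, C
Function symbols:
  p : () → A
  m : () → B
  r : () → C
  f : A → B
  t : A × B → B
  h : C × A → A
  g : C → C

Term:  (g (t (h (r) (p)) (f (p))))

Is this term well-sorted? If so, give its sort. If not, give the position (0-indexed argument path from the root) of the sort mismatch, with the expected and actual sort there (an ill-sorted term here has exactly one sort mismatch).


      (r) : C
      (p) : A
    (h (r) (p)) : A
      (p) : A
    (f (p)) : B
  (t (h (r) (p)) (f (p))) : B
(g (t (h (r) (p)) (f (p)))) : ✗ arg 0 at [0] has sort B, expected C

ill-sorted at position [0]: expected C, got B


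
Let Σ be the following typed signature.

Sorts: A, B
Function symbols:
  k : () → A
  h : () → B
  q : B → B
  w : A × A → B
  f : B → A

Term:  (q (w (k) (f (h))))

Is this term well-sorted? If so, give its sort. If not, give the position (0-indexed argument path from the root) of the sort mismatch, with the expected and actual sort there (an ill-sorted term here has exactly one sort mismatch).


    (k) : A
      (h) : B
    (f (h)) : A
  (w (k) (f (h))) : B
(q (w (k) (f (h)))) : B

well-sorted; sort = B


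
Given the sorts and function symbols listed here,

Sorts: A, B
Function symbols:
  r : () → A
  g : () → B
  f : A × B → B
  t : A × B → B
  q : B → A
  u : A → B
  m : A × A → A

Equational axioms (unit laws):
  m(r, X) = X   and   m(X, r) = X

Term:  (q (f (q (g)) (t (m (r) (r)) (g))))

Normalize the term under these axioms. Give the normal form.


normal form = (q (f (q (g)) (t (r) (g))))

1. (q (f (q (g)) (t (m (r) (r)) (g))))  →  (q (f (q (g)) (t (r) (g))))


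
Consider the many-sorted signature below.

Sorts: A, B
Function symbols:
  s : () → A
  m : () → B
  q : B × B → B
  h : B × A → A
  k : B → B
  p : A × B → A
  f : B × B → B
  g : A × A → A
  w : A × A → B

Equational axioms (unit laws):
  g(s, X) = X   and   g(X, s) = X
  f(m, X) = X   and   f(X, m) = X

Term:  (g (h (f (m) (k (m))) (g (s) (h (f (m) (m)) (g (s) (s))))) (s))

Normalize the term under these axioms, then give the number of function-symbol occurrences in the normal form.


size = 6

1. (g (h (f (m) (k (m))) (g (s) (h (f (m) (m)) (g (s) (s))))) (s))  →  (h (f (m) (k (m))) (g (s) (h (f (m) (m)) (g (s) (s)))))
2. (h (f (m) (k (m))) (g (s) (h (f (m) (m)) (g (s) (s)))))  →  (h (k (m)) (g (s) (h (f (m) (m)) (g (s) (s)))))
3. (h (k (m)) (g (s) (h (f (m) (m)) (g (s) (s)))))  →  (h (k (m)) (h (f (m) (m)) (g (s) (s))))
4. (h (k (m)) (h (f (m) (m)) (g (s) (s))))  →  (h (k (m)) (h (m) (g (s) (s))))
5. (h (k (m)) (h (m) (g (s) (s))))  →  (h (k (m)) (h (m) (s)))
normal form: (h (k (m)) (h (m) (s)))


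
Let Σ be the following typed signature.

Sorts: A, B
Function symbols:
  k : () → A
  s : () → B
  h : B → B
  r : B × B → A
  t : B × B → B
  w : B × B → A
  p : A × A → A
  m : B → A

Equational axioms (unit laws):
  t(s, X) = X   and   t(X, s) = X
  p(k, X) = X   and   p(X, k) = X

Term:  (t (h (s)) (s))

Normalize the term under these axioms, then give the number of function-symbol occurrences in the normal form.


size = 2

1. (t (h (s)) (s))  →  (h (s))
normal form: (h (s))


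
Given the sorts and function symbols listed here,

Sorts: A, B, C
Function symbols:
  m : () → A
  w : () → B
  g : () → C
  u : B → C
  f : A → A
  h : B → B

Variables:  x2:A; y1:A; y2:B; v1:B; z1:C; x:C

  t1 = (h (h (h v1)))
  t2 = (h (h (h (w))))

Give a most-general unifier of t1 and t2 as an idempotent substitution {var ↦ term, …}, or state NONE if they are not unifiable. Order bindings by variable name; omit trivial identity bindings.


{v1 ↦ (w)}


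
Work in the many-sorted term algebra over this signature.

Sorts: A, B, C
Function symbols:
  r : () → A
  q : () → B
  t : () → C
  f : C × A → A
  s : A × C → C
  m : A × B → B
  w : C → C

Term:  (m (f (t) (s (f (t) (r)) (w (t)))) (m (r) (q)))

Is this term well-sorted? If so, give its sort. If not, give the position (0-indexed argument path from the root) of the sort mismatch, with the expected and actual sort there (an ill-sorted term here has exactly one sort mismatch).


ill-sorted at position [0, 1]: expected A, got C

    (t) : C
        (t) : C
        (r) : A
      (f (t) (r)) : A
        (t) : C
      (w (t)) : C
    (s (f (t) (r)) (w (t))) : C
  (f (t) (s (f (t) (r)) (w (t)))) : ✗ arg 1 at [0, 1] has sort C, expected A
    (r) : A
    (q) : B
  (m (r) (q)) : B


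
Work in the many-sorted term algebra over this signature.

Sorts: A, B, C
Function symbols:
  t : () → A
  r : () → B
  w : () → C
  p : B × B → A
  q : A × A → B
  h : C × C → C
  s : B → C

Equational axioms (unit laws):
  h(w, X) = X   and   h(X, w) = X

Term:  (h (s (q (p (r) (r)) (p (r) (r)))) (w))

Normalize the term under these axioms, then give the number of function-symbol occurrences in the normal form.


1. (h (s (q (p (r) (r)) (p (r) (r)))) (w))  →  (s (q (p (r) (r)) (p (r) (r))))
normal form: (s (q (p (r) (r)) (p (r) (r))))

size = 8


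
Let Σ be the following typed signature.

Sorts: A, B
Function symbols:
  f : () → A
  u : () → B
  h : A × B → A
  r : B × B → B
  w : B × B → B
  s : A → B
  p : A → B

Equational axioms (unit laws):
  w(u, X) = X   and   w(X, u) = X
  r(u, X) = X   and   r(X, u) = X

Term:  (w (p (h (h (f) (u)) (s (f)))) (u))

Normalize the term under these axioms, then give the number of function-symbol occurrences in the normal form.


1. (w (p (h (h (f) (u)) (s (f)))) (u))  →  (p (h (h (f) (u)) (s (f))))
normal form: (p (h (h (f) (u)) (s (f))))

size = 7


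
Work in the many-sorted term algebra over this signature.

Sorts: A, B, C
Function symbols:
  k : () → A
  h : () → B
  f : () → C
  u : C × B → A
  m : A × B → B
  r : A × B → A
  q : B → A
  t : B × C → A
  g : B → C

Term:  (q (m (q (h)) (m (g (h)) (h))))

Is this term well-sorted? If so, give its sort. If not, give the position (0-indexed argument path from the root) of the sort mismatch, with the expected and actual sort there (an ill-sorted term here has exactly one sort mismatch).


      (h) : B
    (q (h)) : A
        (h) : B
      (g (h)) : C
      (h) : B
    (m (g (h)) (h)) : ✗ arg 0 at [0, 1, 0] has sort C, expected A

ill-sorted at position [0, 1, 0]: expected A, got C


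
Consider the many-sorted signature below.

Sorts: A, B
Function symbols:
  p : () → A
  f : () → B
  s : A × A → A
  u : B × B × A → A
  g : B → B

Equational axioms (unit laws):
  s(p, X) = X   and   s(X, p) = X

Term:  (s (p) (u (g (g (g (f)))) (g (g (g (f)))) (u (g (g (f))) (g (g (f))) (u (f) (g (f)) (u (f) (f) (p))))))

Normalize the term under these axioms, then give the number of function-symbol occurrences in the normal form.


size = 24

1. (s (p) (u (g (g (g (f)))) (g (g (g (f)))) (u (g (g (f))) (g (g (f))) (u (f) (g (f)) (u (f) (f) (p))))))  →  (u (g (g (g (f)))) (g (g (g (f)))) (u (g (g (f))) (g (g (f))) (u (f) (g (f)) (u (f) (f) (p)))))
normal form: (u (g (g (g (f)))) (g (g (g (f)))) (u (g (g (f))) (g (g (f))) (u (f) (g (f)) (u (f) (f) (p)))))


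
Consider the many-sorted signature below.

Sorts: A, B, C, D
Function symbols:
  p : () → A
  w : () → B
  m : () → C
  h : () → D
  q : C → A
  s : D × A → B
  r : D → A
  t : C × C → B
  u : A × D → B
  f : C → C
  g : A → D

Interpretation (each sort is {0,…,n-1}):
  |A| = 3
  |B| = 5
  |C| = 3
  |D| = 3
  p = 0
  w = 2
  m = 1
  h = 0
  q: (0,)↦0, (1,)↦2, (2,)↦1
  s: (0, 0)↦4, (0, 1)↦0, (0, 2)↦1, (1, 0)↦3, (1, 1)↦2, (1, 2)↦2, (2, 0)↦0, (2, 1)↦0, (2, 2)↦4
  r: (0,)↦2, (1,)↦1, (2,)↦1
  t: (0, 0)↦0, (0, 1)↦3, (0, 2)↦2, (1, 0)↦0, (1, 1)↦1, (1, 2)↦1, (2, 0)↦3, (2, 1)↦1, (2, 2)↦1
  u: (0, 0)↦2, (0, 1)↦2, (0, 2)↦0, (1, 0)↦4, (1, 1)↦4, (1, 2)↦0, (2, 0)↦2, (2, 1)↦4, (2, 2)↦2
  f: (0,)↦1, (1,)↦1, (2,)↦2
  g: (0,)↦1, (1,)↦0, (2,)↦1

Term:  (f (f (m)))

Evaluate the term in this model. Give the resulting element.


value = 1

  m = 1
  (f (m)) = f(1,) = 1
  (f (f (m))) = f(1,) = 1


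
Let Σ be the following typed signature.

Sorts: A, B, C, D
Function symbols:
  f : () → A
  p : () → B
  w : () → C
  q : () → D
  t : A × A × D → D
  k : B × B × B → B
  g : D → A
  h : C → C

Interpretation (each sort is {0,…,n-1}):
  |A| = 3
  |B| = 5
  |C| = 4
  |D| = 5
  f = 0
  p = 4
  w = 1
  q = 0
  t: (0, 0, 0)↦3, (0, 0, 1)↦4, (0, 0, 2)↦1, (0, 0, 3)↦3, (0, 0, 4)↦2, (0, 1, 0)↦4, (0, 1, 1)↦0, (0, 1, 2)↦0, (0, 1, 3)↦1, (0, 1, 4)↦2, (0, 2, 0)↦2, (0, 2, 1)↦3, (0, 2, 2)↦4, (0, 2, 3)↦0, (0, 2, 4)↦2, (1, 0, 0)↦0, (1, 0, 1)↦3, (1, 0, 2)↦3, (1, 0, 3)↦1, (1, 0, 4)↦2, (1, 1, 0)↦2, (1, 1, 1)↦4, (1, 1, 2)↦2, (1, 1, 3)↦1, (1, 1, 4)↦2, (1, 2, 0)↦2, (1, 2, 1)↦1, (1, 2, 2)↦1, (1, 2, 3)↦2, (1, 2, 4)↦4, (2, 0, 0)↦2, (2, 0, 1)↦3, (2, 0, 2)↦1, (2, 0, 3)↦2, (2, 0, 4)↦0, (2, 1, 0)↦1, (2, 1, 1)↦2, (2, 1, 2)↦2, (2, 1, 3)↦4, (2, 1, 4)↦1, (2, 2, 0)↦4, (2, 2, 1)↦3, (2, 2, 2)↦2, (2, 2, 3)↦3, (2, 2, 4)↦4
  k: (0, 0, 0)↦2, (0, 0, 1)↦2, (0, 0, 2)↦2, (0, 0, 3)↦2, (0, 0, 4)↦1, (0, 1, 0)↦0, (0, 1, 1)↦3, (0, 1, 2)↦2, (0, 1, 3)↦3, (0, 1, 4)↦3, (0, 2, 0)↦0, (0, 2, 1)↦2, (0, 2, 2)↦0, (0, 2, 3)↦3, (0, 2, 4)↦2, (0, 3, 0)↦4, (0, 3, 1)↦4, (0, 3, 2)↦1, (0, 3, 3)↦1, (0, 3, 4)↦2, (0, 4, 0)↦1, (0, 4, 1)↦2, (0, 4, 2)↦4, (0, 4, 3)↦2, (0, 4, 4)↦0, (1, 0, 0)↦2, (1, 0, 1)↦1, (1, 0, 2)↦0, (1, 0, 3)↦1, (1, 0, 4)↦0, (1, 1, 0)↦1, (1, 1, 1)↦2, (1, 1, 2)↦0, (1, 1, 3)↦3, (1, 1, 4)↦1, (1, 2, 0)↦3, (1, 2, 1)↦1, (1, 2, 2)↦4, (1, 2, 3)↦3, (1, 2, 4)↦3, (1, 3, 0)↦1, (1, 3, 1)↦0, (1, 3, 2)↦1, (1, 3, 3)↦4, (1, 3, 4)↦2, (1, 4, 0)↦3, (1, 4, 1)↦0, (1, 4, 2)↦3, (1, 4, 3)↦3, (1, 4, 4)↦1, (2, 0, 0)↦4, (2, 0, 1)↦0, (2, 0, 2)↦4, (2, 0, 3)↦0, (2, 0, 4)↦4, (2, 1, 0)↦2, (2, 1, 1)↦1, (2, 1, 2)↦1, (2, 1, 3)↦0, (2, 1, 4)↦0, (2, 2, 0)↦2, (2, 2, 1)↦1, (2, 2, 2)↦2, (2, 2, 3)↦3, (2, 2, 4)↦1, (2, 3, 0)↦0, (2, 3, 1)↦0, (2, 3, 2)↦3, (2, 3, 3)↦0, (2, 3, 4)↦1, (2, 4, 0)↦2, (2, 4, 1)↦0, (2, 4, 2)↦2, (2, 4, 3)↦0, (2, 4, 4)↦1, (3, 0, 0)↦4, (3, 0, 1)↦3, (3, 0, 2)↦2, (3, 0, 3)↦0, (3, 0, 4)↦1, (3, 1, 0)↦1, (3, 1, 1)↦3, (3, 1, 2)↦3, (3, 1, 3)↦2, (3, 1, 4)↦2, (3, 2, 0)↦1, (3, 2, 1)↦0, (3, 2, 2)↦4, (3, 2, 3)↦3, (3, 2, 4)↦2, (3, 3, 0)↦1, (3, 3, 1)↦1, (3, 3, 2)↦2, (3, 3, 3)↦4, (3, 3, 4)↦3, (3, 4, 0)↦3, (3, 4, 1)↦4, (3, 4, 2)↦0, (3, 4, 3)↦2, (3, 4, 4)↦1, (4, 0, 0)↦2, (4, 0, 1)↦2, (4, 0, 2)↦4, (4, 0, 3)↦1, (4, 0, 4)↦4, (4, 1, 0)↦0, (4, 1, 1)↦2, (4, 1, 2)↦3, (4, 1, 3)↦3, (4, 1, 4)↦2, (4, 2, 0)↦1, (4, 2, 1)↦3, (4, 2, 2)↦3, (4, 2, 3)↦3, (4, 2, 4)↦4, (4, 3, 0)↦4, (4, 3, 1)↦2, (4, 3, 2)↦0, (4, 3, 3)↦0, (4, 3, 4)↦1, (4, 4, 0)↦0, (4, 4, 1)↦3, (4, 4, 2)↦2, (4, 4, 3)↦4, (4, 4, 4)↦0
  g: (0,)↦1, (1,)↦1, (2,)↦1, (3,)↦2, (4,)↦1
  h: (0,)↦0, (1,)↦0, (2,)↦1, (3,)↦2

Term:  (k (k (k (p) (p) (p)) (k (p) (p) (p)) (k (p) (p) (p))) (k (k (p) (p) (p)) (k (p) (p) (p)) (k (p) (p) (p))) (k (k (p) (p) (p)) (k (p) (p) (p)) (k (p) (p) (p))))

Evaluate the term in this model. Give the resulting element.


value = 2

  p = 4
  p = 4
  p = 4
  (k (p) (p) (p)) = k(4, 4, 4) = 0
  p = 4
  p = 4
  p = 4
  (k (p) (p) (p)) = k(4, 4, 4) = 0
  p = 4
  p = 4
  p = 4
  (k (p) (p) (p)) = k(4, 4, 4) = 0
  (k (k (p) (p) (p)) (k (p) (p) (p)) (k (p) (p) (p))) = k(0, 0, 0) = 2
  p = 4
  p = 4
  p = 4
  (k (p) (p) (p)) = k(4, 4, 4) = 0
  p = 4
  p = 4
  p = 4
  (k (p) (p) (p)) = k(4, 4, 4) = 0
  p = 4
  p = 4
  p = 4
  (k (p) (p) (p)) = k(4, 4, 4) = 0
  (k (k (p) (p) (p)) (k (p) (p) (p)) (k (p) (p) (p))) = k(0, 0, 0) = 2
  p = 4
  p = 4
  p = 4
  (k (p) (p) (p)) = k(4, 4, 4) = 0
  p = 4
  p = 4
  p = 4
  (k (p) (p) (p)) = k(4, 4, 4) = 0
  p = 4
  p = 4
  p = 4
  (k (p) (p) (p)) = k(4, 4, 4) = 0
  (k (k (p) (p) (p)) (k (p) (p) (p)) (k (p) (p) (p))) = k(0, 0, 0) = 2
  (k (k (k (p) (p) (p)) (k (p) (p) (p)) (k (p) (p) (p))) (k (k (p) (p) (p)) (k (p) (p) (p)) (k (p) (p) (p))) (k (k (p) (p) (p)) (k (p) (p) (p)) (k (p) (p) (p)))) = k(2, 2, 2) = 2


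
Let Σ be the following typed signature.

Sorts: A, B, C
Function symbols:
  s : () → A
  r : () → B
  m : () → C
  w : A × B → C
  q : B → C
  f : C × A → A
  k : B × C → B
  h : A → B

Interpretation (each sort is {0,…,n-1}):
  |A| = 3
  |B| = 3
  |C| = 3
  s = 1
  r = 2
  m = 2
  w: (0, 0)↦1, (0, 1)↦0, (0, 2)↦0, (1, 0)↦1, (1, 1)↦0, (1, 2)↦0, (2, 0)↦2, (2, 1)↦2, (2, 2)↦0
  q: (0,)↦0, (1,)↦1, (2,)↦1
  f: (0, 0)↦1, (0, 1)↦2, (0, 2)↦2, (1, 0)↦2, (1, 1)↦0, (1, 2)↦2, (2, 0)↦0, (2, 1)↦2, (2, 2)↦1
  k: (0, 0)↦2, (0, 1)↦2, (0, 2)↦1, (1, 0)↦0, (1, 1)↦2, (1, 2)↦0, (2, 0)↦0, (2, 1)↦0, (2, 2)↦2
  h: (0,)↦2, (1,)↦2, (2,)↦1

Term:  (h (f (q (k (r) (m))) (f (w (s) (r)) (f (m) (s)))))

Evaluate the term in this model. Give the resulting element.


  r = 2
  m = 2
  (k (r) (m)) = k(2, 2) = 2
  (q (k (r) (m))) = q(2,) = 1
  s = 1
  r = 2
  (w (s) (r)) = w(1, 2) = 0
  m = 2
  s = 1
  (f (m) (s)) = f(2, 1) = 2
  (f (w (s) (r)) (f (m) (s))) = f(0, 2) = 2
  (f (q (k (r) (m))) (f (w (s) (r)) (f (m) (s)))) = f(1, 2) = 2
  (h (f (q (k (r) (m))) (f (w (s) (r)) (f (m) (s))))) = h(2,) = 1

value = 1


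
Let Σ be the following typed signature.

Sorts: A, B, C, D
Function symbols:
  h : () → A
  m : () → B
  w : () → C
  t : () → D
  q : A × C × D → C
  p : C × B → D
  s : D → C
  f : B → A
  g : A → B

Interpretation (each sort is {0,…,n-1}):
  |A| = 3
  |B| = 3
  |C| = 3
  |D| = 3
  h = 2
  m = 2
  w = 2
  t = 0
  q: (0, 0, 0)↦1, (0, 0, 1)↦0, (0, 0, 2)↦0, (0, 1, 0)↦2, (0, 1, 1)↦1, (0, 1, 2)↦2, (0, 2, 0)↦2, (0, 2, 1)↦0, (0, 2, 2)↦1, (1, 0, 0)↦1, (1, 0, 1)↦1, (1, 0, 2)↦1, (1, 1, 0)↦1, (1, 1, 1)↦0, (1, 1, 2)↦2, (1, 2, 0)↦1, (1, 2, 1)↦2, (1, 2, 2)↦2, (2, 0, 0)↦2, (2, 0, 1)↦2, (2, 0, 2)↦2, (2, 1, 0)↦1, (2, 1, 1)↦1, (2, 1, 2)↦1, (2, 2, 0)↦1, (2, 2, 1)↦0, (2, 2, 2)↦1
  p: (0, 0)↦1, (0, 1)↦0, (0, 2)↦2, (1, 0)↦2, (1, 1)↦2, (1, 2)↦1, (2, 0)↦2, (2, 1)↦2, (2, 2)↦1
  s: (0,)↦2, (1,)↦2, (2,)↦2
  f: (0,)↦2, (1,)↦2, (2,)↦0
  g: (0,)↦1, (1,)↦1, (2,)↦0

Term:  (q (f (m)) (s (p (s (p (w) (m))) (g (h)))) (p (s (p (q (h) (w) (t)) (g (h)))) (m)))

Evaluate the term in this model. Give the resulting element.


value = 0

  m = 2
  (f (m)) = f(2,) = 0
  w = 2
  m = 2
  (p (w) (m)) = p(2, 2) = 1
  (s (p (w) (m))) = s(1,) = 2
  h = 2
  (g (h)) = g(2,) = 0
  (p (s (p (w) (m))) (g (h))) = p(2, 0) = 2
  (s (p (s (p (w) (m))) (g (h)))) = s(2,) = 2
  h = 2
  w = 2
  t = 0
  (q (h) (w) (t)) = q(2, 2, 0) = 1
  h = 2
  (g (h)) = g(2,) = 0
  (p (q (h) (w) (t)) (g (h))) = p(1, 0) = 2
  (s (p (q (h) (w) (t)) (g (h)))) = s(2,) = 2
  m = 2
  (p (s (p (q (h) (w) (t)) (g (h)))) (m)) = p(2, 2) = 1
  (q (f (m)) (s (p (s (p (w) (m))) (g (h)))) (p (s (p (q (h) (w) (t)) (g (h)))) (m))) = q(0, 2, 1) = 0


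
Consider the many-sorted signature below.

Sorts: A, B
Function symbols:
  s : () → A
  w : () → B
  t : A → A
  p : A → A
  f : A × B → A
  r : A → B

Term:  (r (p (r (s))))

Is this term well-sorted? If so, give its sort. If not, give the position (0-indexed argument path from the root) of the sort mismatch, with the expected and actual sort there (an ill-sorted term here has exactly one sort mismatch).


ill-sorted at position [0, 0]: expected A, got B

      (s) : A
    (r (s)) : B
  (p (r (s))) : ✗ arg 0 at [0, 0] has sort B, expected A


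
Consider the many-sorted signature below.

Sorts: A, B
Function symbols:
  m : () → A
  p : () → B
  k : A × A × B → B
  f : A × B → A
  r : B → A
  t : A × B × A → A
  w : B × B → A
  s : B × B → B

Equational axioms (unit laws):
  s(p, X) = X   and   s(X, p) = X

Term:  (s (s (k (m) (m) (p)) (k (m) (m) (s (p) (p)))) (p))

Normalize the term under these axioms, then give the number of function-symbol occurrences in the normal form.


1. (s (s (k (m) (m) (p)) (k (m) (m) (s (p) (p)))) (p))  →  (s (k (m) (m) (p)) (k (m) (m) (s (p) (p))))
2. (s (k (m) (m) (p)) (k (m) (m) (s (p) (p))))  →  (s (k (m) (m) (p)) (k (m) (m) (p)))
normal form: (s (k (m) (m) (p)) (k (m) (m) (p)))

size = 9


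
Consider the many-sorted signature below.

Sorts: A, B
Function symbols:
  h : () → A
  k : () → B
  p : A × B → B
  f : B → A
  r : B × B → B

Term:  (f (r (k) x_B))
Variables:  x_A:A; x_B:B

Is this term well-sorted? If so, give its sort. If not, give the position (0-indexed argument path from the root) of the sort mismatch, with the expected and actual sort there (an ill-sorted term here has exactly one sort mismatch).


well-sorted; sort = A

    (k) : B
    x_B : B
  (r (k) x_B) : B
(f (r (k) x_B)) : A


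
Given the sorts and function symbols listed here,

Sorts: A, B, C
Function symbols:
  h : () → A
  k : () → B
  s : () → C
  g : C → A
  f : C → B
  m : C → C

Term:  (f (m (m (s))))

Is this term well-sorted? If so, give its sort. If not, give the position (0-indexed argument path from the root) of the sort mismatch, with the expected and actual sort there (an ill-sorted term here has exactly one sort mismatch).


      (s) : C
    (m (s)) : C
  (m (m (s))) : C
(f (m (m (s)))) : B

well-sorted; sort = B


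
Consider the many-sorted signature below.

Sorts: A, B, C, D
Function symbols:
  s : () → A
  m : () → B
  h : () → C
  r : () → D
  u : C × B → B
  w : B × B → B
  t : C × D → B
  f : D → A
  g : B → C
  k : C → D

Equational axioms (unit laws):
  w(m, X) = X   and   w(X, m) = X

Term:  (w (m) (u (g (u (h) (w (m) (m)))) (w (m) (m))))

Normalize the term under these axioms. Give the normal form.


1. (w (m) (u (g (u (h) (w (m) (m)))) (w (m) (m))))  →  (u (g (u (h) (w (m) (m)))) (w (m) (m)))
2. (u (g (u (h) (w (m) (m)))) (w (m) (m)))  →  (u (g (u (h) (m))) (w (m) (m)))
3. (u (g (u (h) (m))) (w (m) (m)))  →  (u (g (u (h) (m))) (m))

normal form = (u (g (u (h) (m))) (m))


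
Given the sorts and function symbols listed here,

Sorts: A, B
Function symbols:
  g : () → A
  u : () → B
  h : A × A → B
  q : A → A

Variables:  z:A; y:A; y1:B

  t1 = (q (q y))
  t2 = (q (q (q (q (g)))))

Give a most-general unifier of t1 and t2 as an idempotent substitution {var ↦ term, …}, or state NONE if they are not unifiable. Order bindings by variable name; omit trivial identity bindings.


{y ↦ (q (q (g)))}


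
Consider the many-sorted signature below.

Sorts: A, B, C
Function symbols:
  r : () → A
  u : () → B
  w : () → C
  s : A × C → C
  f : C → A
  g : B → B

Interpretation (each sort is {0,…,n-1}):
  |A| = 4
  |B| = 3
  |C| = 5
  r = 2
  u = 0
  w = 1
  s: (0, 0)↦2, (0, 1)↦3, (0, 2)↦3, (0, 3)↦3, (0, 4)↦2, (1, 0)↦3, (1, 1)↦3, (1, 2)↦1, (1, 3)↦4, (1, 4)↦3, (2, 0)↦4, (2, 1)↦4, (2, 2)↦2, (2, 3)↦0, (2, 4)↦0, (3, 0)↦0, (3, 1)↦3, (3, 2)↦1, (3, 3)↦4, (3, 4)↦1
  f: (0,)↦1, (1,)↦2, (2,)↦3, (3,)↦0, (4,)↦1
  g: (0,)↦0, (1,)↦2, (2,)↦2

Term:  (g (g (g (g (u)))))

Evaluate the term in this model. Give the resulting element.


value = 0

  u = 0
  (g (u)) = g(0,) = 0
  (g (g (u))) = g(0,) = 0
  (g (g (g (u)))) = g(0,) = 0
  (g (g (g (g (u))))) = g(0,) = 0


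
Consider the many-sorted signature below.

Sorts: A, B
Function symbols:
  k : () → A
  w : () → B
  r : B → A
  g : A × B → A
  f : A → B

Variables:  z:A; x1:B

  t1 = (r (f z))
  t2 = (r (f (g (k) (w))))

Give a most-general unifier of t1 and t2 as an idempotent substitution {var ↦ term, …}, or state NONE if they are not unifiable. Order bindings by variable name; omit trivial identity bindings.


{z ↦ (g (k) (w))}


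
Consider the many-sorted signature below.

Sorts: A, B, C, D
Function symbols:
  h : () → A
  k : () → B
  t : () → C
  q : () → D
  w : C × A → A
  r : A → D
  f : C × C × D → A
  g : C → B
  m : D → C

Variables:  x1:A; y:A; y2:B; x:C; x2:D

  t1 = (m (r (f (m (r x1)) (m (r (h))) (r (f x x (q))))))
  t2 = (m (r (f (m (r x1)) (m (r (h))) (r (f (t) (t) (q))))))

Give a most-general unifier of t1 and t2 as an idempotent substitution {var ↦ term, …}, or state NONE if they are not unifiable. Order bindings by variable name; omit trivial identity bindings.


{x ↦ (t)}


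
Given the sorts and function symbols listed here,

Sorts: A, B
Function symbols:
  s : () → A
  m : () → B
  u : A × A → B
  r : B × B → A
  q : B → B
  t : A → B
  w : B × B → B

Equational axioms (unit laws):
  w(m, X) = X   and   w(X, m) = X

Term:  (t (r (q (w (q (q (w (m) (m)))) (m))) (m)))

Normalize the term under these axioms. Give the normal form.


1. (t (r (q (w (q (q (w (m) (m)))) (m))) (m)))  →  (t (r (q (q (q (w (m) (m))))) (m)))
2. (t (r (q (q (q (w (m) (m))))) (m)))  →  (t (r (q (q (q (m)))) (m)))

normal form = (t (r (q (q (q (m)))) (m)))


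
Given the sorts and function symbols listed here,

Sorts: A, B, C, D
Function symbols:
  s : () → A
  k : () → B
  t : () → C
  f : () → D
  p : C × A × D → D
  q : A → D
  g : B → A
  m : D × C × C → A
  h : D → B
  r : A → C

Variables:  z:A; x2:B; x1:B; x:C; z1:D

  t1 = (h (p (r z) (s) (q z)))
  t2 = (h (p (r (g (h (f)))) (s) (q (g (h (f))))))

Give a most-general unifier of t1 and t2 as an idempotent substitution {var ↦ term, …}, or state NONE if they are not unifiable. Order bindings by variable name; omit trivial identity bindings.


{z ↦ (g (h (f)))}


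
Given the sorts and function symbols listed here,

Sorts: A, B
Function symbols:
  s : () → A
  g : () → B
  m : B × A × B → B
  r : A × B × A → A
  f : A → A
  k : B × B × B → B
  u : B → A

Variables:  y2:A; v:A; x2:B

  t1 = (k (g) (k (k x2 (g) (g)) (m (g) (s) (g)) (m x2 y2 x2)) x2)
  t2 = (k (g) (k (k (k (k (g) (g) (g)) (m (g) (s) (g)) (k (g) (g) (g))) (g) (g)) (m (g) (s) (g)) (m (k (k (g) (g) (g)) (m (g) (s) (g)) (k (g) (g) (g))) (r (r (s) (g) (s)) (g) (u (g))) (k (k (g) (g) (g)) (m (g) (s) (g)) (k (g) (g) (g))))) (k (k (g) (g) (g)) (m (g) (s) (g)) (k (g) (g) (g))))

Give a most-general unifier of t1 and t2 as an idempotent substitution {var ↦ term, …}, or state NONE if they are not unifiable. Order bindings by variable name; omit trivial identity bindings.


{x2 ↦ (k (k (g) (g) (g)) (m (g) (s) (g)) (k (g) (g) (g))), y2 ↦ (r (r (s) (g) (s)) (g) (u (g)))}


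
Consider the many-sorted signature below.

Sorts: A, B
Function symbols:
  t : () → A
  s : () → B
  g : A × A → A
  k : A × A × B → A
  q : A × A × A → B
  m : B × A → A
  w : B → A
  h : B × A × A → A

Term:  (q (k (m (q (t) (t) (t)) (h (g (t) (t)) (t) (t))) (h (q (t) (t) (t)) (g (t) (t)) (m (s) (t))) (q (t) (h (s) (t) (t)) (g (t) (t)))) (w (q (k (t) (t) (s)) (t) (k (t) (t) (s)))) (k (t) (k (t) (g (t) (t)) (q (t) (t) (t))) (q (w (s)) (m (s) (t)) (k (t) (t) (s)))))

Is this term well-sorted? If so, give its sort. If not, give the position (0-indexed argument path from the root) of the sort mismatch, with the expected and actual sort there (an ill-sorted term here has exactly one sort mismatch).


        (t) : A
        (t) : A
        (t) : A
      (q (t) (t) (t)) : B
          (t) : A
          (t) : A
        (g (t) (t)) : A
        (t) : A
        (t) : A
      (h (g (t) (t)) (t) (t)) : ✗ arg 0 at [0, 0, 1, 0] has sort A, expected B
        (t) : A
        (t) : A
        (t) : A
      (q (t) (t) (t)) : B
        (t) : A
        (t) : A
      (g (t) (t)) : A
        (s) : B
        (t) : A
      (m (s) (t)) : A
    (h (q (t) (t) (t)) (g (t) (t)) (m (s) (t))) : A
      (t) : A
        (s) : B
        (t) : A
        (t) : A
      (h (s) (t) (t)) : A
        (t) : A
        (t) : A
      (g (t) (t)) : A
    (q (t) (h (s) (t) (t)) (g (t) (t))) : B
        (t) : A
        (t) : A
        (s) : B
      (k (t) (t) (s)) : A
      (t) : A
        (t) : A
        (t) : A
        (s) : B
      (k (t) (t) (s)) : A
    (q (k (t) (t) (s)) (t) (k (t) (t) (s))) : B
  (w (q (k (t) (t) (s)) (t) (k (t) (t) (s)))) : A
    (t) : A
      (t) : A
        (t) : A
        (t) : A
      (g (t) (t)) : A
        (t) : A
        (t) : A
        (t) : A
      (q (t) (t) (t)) : B
    (k (t) (g (t) (t)) (q (t) (t) (t))) : A
        (s) : B
      (w (s)) : A
        (s) : B
        (t) : A
      (m (s) (t)) : A
        (t) : A
        (t) : A
        (s) : B
      (k (t) (t) (s)) : A
    (q (w (s)) (m (s) (t)) (k (t) (t) (s))) : B
  (k (t) (k (t) (g (t) (t)) (q (t) (t) (t))) (q (w (s)) (m (s) (t)) (k (t) (t) (s)))) : A

ill-sorted at position [0, 0, 1, 0]: expected B, got A


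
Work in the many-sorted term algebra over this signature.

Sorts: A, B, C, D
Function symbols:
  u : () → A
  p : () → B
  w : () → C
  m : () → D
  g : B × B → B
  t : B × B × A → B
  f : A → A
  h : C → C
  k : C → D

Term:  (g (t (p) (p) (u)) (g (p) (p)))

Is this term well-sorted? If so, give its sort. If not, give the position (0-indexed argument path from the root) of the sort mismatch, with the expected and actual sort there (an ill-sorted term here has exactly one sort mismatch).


    (p) : B
    (p) : B
    (u) : A
  (t (p) (p) (u)) : B
    (p) : B
    (p) : B
  (g (p) (p)) : B
(g (t (p) (p) (u)) (g (p) (p))) : B

well-sorted; sort = B


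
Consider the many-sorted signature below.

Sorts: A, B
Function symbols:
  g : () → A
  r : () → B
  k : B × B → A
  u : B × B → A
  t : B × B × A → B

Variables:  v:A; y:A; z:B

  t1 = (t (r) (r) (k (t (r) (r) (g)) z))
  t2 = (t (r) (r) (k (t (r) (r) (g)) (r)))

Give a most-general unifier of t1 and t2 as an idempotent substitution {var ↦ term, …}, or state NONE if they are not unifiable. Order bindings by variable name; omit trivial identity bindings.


{z ↦ (r)}


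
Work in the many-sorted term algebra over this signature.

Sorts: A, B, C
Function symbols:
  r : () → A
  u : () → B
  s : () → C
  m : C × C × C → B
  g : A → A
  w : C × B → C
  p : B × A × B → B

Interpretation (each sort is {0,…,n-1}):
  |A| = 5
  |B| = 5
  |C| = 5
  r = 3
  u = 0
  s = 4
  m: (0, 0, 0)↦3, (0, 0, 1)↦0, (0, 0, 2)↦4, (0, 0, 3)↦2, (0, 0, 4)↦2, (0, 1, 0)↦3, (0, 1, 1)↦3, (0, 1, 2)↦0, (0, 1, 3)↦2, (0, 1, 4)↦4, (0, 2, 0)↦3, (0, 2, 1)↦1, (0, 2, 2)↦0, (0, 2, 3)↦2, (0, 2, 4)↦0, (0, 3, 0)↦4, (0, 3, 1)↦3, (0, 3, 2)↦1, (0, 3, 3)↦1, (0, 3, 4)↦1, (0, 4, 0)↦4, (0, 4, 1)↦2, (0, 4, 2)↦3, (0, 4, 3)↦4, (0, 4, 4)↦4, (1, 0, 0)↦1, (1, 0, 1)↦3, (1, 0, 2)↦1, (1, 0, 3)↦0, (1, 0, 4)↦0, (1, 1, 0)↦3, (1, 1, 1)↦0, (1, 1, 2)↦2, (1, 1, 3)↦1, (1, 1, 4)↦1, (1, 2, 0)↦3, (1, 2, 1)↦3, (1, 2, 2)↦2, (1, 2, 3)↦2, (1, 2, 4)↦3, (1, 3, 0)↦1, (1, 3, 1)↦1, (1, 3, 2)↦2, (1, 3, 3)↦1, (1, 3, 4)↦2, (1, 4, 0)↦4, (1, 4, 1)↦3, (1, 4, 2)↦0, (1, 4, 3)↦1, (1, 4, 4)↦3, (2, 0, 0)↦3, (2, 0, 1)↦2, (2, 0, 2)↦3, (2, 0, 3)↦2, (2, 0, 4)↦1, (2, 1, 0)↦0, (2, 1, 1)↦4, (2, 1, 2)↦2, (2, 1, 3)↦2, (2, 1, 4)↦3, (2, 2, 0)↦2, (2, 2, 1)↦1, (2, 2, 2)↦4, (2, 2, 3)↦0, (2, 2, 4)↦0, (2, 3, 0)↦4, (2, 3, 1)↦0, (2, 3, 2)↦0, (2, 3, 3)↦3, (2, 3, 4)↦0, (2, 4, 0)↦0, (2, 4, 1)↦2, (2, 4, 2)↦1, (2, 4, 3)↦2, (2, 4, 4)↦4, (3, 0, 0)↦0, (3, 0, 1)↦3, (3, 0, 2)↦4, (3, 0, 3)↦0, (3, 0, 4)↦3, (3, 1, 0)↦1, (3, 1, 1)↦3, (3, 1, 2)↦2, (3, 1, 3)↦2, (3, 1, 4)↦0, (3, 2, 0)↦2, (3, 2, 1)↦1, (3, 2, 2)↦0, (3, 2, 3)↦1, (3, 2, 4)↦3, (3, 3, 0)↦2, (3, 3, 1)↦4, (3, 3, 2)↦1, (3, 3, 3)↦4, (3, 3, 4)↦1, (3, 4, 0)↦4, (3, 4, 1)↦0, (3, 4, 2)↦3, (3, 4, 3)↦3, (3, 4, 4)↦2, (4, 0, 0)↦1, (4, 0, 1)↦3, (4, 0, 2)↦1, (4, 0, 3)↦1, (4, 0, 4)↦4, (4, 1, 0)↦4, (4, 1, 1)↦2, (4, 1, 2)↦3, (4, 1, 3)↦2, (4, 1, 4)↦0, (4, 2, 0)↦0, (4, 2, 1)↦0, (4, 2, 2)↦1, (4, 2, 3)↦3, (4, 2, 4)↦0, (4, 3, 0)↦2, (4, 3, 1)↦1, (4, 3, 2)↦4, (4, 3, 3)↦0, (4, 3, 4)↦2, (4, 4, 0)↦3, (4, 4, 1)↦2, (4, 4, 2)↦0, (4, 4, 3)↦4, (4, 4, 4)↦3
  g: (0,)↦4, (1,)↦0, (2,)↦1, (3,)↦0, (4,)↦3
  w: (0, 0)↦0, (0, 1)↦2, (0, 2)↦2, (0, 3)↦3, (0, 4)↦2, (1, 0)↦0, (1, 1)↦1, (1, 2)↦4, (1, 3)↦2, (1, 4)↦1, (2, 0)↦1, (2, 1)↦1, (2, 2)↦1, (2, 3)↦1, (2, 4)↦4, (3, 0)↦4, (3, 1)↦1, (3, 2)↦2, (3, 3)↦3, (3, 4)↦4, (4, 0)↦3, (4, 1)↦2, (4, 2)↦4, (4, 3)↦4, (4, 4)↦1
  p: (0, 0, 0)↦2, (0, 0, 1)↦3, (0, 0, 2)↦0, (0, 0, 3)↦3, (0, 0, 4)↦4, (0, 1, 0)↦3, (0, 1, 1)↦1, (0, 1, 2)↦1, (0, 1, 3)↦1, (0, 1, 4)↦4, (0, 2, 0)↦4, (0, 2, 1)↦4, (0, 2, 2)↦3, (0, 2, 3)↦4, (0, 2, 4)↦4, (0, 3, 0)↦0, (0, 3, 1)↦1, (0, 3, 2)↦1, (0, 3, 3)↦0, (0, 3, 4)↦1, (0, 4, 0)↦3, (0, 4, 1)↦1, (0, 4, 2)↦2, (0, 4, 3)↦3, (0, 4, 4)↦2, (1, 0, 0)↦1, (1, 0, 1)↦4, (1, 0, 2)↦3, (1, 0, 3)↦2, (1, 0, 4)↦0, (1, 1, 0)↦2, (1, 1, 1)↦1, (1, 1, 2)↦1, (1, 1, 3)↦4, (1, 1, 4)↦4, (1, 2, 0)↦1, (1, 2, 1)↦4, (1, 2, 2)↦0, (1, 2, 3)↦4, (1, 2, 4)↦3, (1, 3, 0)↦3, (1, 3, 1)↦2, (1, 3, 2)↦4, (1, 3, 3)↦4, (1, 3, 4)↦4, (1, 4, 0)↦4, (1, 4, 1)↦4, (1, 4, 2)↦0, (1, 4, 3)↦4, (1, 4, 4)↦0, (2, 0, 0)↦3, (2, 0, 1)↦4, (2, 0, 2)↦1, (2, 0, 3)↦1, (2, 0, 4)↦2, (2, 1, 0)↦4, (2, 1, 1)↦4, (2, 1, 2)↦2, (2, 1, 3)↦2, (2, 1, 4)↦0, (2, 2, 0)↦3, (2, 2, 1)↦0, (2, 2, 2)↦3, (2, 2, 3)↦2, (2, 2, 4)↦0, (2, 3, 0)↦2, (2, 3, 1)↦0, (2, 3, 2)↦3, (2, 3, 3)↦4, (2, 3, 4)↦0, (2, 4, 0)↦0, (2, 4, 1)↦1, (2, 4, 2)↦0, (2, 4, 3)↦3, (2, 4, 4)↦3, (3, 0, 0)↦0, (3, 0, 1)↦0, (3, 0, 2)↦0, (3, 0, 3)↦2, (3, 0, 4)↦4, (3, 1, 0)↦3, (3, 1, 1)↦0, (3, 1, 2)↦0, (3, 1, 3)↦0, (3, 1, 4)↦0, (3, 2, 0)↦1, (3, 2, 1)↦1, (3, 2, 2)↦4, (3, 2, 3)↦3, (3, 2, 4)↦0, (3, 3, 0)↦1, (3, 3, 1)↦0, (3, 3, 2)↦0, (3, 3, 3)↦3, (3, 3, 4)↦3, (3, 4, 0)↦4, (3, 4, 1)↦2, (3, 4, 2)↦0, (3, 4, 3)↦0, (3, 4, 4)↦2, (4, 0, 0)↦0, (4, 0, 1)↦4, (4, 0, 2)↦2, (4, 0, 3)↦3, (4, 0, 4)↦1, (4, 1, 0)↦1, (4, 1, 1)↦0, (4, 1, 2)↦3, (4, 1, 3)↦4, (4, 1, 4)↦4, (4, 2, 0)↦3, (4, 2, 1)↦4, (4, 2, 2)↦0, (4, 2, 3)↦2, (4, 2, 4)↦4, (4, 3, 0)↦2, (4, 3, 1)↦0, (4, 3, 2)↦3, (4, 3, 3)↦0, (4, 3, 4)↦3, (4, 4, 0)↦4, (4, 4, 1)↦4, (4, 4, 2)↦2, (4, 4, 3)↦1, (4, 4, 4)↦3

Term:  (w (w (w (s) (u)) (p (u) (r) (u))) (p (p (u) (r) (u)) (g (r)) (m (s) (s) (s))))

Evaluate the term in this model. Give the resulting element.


  s = 4
  u = 0
  (w (s) (u)) = w(4, 0) = 3
  u = 0
  r = 3
  u = 0
  (p (u) (r) (u)) = p(0, 3, 0) = 0
  (w (w (s) (u)) (p (u) (r) (u))) = w(3, 0) = 4
  u = 0
  r = 3
  u = 0
  (p (u) (r) (u)) = p(0, 3, 0) = 0
  r = 3
  (g (r)) = g(3,) = 0
  s = 4
  s = 4
  s = 4
  (m (s) (s) (s)) = m(4, 4, 4) = 3
  (p (p (u) (r) (u)) (g (r)) (m (s) (s) (s))) = p(0, 0, 3) = 3
  (w (w (w (s) (u)) (p (u) (r) (u))) (p (p (u) (r) (u)) (g (r)) (m (s) (s) (s)))) = w(4, 3) = 4

value = 4


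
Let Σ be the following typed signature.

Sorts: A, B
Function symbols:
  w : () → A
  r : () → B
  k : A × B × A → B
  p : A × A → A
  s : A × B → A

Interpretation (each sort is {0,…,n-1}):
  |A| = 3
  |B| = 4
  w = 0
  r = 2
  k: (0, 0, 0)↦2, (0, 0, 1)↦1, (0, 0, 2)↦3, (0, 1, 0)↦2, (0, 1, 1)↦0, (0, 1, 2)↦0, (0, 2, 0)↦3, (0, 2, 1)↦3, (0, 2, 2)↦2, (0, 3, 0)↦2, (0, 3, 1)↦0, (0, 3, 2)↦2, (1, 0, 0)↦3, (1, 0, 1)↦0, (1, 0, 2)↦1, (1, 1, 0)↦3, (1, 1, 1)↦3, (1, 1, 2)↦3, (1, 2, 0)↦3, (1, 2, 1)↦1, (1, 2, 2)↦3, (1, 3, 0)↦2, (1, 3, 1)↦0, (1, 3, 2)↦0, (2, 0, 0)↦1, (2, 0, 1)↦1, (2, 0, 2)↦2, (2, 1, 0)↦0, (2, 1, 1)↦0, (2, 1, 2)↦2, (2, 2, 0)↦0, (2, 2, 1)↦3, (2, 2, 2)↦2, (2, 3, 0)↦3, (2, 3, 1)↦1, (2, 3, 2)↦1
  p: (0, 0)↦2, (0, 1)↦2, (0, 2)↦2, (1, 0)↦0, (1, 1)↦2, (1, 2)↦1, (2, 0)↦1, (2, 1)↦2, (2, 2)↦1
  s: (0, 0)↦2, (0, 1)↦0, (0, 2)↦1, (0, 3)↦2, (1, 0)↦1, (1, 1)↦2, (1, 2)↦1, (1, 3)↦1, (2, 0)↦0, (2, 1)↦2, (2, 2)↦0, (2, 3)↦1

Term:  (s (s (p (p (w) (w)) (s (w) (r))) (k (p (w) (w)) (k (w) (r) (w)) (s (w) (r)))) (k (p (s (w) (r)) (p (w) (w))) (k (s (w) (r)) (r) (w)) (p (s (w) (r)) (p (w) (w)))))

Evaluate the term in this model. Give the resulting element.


  w = 0
  w = 0
  (p (w) (w)) = p(0, 0) = 2
  w = 0
  r = 2
  (s (w) (r)) = s(0, 2) = 1
  (p (p (w) (w)) (s (w) (r))) = p(2, 1) = 2
  w = 0
  w = 0
  (p (w) (w)) = p(0, 0) = 2
  w = 0
  r = 2
  w = 0
  (k (w) (r) (w)) = k(0, 2, 0) = 3
  w = 0
  r = 2
  (s (w) (r)) = s(0, 2) = 1
  (k (p (w) (w)) (k (w) (r) (w)) (s (w) (r))) = k(2, 3, 1) = 1
  (s (p (p (w) (w)) (s (w) (r))) (k (p (w) (w)) (k (w) (r) (w)) (s (w) (r)))) = s(2, 1) = 2
  w = 0
  r = 2
  (s (w) (r)) = s(0, 2) = 1
  w = 0
  w = 0
  (p (w) (w)) = p(0, 0) = 2
  (p (s (w) (r)) (p (w) (w))) = p(1, 2) = 1
  w = 0
  r = 2
  (s (w) (r)) = s(0, 2) = 1
  r = 2
  w = 0
  (k (s (w) (r)) (r) (w)) = k(1, 2, 0) = 3
  w = 0
  r = 2
  (s (w) (r)) = s(0, 2) = 1
  w = 0
  w = 0
  (p (w) (w)) = p(0, 0) = 2
  (p (s (w) (r)) (p (w) (w))) = p(1, 2) = 1
  (k (p (s (w) (r)) (p (w) (w))) (k (s (w) (r)) (r) (w)) (p (s (w) (r)) (p (w) (w)))) = k(1, 3, 1) = 0
  (s (s (p (p (w) (w)) (s (w) (r))) (k (p (w) (w)) (k (w) (r) (w)) (s (w) (r)))) (k (p (s (w) (r)) (p (w) (w))) (k (s (w) (r)) (r) (w)) (p (s (w) (r)) (p (w) (w))))) = s(2, 0) = 0

value = 0
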